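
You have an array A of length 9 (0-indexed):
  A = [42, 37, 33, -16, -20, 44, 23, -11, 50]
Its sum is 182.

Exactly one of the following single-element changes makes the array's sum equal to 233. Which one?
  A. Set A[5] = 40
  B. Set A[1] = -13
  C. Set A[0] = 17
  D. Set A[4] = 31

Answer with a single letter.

Option A: A[5] 44->40, delta=-4, new_sum=182+(-4)=178
Option B: A[1] 37->-13, delta=-50, new_sum=182+(-50)=132
Option C: A[0] 42->17, delta=-25, new_sum=182+(-25)=157
Option D: A[4] -20->31, delta=51, new_sum=182+(51)=233 <-- matches target

Answer: D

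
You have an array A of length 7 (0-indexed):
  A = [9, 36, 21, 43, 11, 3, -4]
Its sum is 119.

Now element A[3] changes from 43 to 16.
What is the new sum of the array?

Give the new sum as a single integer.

Answer: 92

Derivation:
Old value at index 3: 43
New value at index 3: 16
Delta = 16 - 43 = -27
New sum = old_sum + delta = 119 + (-27) = 92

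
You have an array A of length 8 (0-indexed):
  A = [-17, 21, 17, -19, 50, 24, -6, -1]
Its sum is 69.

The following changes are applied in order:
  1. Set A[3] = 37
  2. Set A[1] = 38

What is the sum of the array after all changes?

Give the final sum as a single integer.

Initial sum: 69
Change 1: A[3] -19 -> 37, delta = 56, sum = 125
Change 2: A[1] 21 -> 38, delta = 17, sum = 142

Answer: 142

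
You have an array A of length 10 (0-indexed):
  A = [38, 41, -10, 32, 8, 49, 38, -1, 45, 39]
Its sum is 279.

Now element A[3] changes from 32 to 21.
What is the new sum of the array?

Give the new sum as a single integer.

Old value at index 3: 32
New value at index 3: 21
Delta = 21 - 32 = -11
New sum = old_sum + delta = 279 + (-11) = 268

Answer: 268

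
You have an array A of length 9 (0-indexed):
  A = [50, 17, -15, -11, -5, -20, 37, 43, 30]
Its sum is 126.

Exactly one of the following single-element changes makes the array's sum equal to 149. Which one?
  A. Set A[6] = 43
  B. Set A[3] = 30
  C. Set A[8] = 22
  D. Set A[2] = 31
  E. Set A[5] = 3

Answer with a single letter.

Answer: E

Derivation:
Option A: A[6] 37->43, delta=6, new_sum=126+(6)=132
Option B: A[3] -11->30, delta=41, new_sum=126+(41)=167
Option C: A[8] 30->22, delta=-8, new_sum=126+(-8)=118
Option D: A[2] -15->31, delta=46, new_sum=126+(46)=172
Option E: A[5] -20->3, delta=23, new_sum=126+(23)=149 <-- matches target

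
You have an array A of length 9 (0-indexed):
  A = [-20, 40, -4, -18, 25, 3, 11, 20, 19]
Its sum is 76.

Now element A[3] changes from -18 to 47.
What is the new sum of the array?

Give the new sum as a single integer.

Answer: 141

Derivation:
Old value at index 3: -18
New value at index 3: 47
Delta = 47 - -18 = 65
New sum = old_sum + delta = 76 + (65) = 141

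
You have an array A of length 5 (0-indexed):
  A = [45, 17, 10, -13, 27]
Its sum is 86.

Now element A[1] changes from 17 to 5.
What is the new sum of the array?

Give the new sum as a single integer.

Old value at index 1: 17
New value at index 1: 5
Delta = 5 - 17 = -12
New sum = old_sum + delta = 86 + (-12) = 74

Answer: 74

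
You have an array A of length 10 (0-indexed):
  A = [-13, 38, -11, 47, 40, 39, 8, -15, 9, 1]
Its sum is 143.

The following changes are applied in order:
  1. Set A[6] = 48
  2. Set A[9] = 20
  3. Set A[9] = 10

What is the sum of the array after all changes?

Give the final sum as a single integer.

Answer: 192

Derivation:
Initial sum: 143
Change 1: A[6] 8 -> 48, delta = 40, sum = 183
Change 2: A[9] 1 -> 20, delta = 19, sum = 202
Change 3: A[9] 20 -> 10, delta = -10, sum = 192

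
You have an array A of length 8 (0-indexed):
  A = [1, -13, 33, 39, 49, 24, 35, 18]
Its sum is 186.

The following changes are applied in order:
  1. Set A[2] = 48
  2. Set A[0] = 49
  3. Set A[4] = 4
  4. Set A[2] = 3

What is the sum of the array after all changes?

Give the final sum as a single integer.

Initial sum: 186
Change 1: A[2] 33 -> 48, delta = 15, sum = 201
Change 2: A[0] 1 -> 49, delta = 48, sum = 249
Change 3: A[4] 49 -> 4, delta = -45, sum = 204
Change 4: A[2] 48 -> 3, delta = -45, sum = 159

Answer: 159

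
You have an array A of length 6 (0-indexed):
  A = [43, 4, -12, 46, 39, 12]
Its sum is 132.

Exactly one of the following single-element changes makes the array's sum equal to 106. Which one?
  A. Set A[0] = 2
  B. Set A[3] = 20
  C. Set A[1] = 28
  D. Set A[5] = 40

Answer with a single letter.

Answer: B

Derivation:
Option A: A[0] 43->2, delta=-41, new_sum=132+(-41)=91
Option B: A[3] 46->20, delta=-26, new_sum=132+(-26)=106 <-- matches target
Option C: A[1] 4->28, delta=24, new_sum=132+(24)=156
Option D: A[5] 12->40, delta=28, new_sum=132+(28)=160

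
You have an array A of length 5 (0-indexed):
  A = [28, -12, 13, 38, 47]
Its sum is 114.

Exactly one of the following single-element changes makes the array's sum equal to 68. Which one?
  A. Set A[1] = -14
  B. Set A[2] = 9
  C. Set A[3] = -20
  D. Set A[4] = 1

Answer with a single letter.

Answer: D

Derivation:
Option A: A[1] -12->-14, delta=-2, new_sum=114+(-2)=112
Option B: A[2] 13->9, delta=-4, new_sum=114+(-4)=110
Option C: A[3] 38->-20, delta=-58, new_sum=114+(-58)=56
Option D: A[4] 47->1, delta=-46, new_sum=114+(-46)=68 <-- matches target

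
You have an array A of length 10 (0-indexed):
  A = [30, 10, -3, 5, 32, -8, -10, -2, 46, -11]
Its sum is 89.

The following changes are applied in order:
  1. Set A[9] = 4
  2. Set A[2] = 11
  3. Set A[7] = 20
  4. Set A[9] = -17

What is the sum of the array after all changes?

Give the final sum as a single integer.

Answer: 119

Derivation:
Initial sum: 89
Change 1: A[9] -11 -> 4, delta = 15, sum = 104
Change 2: A[2] -3 -> 11, delta = 14, sum = 118
Change 3: A[7] -2 -> 20, delta = 22, sum = 140
Change 4: A[9] 4 -> -17, delta = -21, sum = 119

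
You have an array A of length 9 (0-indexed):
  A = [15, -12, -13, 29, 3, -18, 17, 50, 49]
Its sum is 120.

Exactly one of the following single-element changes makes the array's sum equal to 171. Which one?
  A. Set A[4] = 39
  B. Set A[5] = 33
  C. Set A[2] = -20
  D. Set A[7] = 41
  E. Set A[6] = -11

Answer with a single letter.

Answer: B

Derivation:
Option A: A[4] 3->39, delta=36, new_sum=120+(36)=156
Option B: A[5] -18->33, delta=51, new_sum=120+(51)=171 <-- matches target
Option C: A[2] -13->-20, delta=-7, new_sum=120+(-7)=113
Option D: A[7] 50->41, delta=-9, new_sum=120+(-9)=111
Option E: A[6] 17->-11, delta=-28, new_sum=120+(-28)=92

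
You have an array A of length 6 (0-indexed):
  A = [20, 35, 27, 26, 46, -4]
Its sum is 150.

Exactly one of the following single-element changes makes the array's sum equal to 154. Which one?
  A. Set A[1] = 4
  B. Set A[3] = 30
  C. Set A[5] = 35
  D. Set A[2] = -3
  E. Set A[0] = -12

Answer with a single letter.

Answer: B

Derivation:
Option A: A[1] 35->4, delta=-31, new_sum=150+(-31)=119
Option B: A[3] 26->30, delta=4, new_sum=150+(4)=154 <-- matches target
Option C: A[5] -4->35, delta=39, new_sum=150+(39)=189
Option D: A[2] 27->-3, delta=-30, new_sum=150+(-30)=120
Option E: A[0] 20->-12, delta=-32, new_sum=150+(-32)=118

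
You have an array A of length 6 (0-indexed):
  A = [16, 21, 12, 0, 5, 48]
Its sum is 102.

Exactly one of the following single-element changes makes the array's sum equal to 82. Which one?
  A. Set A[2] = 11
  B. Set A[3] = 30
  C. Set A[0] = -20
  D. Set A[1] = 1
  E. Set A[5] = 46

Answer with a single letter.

Option A: A[2] 12->11, delta=-1, new_sum=102+(-1)=101
Option B: A[3] 0->30, delta=30, new_sum=102+(30)=132
Option C: A[0] 16->-20, delta=-36, new_sum=102+(-36)=66
Option D: A[1] 21->1, delta=-20, new_sum=102+(-20)=82 <-- matches target
Option E: A[5] 48->46, delta=-2, new_sum=102+(-2)=100

Answer: D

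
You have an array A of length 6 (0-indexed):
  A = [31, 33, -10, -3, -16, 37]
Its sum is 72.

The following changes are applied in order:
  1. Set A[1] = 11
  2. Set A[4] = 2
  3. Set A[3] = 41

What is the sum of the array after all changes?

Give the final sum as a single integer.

Answer: 112

Derivation:
Initial sum: 72
Change 1: A[1] 33 -> 11, delta = -22, sum = 50
Change 2: A[4] -16 -> 2, delta = 18, sum = 68
Change 3: A[3] -3 -> 41, delta = 44, sum = 112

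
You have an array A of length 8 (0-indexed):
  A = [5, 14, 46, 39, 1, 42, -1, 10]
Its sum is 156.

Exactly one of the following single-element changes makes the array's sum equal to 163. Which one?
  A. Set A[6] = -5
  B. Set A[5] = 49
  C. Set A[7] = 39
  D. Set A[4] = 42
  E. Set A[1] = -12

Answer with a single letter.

Answer: B

Derivation:
Option A: A[6] -1->-5, delta=-4, new_sum=156+(-4)=152
Option B: A[5] 42->49, delta=7, new_sum=156+(7)=163 <-- matches target
Option C: A[7] 10->39, delta=29, new_sum=156+(29)=185
Option D: A[4] 1->42, delta=41, new_sum=156+(41)=197
Option E: A[1] 14->-12, delta=-26, new_sum=156+(-26)=130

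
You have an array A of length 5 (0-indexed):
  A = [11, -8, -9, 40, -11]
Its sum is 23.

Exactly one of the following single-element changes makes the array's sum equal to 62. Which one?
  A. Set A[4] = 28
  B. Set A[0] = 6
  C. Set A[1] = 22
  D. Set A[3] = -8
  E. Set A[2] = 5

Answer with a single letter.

Answer: A

Derivation:
Option A: A[4] -11->28, delta=39, new_sum=23+(39)=62 <-- matches target
Option B: A[0] 11->6, delta=-5, new_sum=23+(-5)=18
Option C: A[1] -8->22, delta=30, new_sum=23+(30)=53
Option D: A[3] 40->-8, delta=-48, new_sum=23+(-48)=-25
Option E: A[2] -9->5, delta=14, new_sum=23+(14)=37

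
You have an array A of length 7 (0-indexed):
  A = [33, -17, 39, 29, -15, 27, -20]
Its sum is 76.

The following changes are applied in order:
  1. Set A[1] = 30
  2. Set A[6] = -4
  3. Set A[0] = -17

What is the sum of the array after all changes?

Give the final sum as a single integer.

Initial sum: 76
Change 1: A[1] -17 -> 30, delta = 47, sum = 123
Change 2: A[6] -20 -> -4, delta = 16, sum = 139
Change 3: A[0] 33 -> -17, delta = -50, sum = 89

Answer: 89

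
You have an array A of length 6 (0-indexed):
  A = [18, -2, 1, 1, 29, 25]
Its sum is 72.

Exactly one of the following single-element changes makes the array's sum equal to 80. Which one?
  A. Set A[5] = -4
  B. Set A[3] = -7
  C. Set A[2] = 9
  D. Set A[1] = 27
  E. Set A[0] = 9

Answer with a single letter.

Option A: A[5] 25->-4, delta=-29, new_sum=72+(-29)=43
Option B: A[3] 1->-7, delta=-8, new_sum=72+(-8)=64
Option C: A[2] 1->9, delta=8, new_sum=72+(8)=80 <-- matches target
Option D: A[1] -2->27, delta=29, new_sum=72+(29)=101
Option E: A[0] 18->9, delta=-9, new_sum=72+(-9)=63

Answer: C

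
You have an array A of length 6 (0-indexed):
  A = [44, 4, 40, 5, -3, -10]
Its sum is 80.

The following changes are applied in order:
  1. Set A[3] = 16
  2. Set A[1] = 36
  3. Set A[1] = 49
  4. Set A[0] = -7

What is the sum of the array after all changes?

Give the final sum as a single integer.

Initial sum: 80
Change 1: A[3] 5 -> 16, delta = 11, sum = 91
Change 2: A[1] 4 -> 36, delta = 32, sum = 123
Change 3: A[1] 36 -> 49, delta = 13, sum = 136
Change 4: A[0] 44 -> -7, delta = -51, sum = 85

Answer: 85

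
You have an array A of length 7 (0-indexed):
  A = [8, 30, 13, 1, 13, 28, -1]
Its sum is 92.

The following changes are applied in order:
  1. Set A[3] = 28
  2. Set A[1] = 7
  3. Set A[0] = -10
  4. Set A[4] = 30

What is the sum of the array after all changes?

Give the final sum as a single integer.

Initial sum: 92
Change 1: A[3] 1 -> 28, delta = 27, sum = 119
Change 2: A[1] 30 -> 7, delta = -23, sum = 96
Change 3: A[0] 8 -> -10, delta = -18, sum = 78
Change 4: A[4] 13 -> 30, delta = 17, sum = 95

Answer: 95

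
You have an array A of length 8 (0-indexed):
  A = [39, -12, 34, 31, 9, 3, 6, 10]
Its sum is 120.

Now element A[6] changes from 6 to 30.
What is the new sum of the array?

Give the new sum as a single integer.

Old value at index 6: 6
New value at index 6: 30
Delta = 30 - 6 = 24
New sum = old_sum + delta = 120 + (24) = 144

Answer: 144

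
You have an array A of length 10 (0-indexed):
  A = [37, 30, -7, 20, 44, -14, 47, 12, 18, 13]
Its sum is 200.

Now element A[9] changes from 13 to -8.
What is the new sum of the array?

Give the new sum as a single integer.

Answer: 179

Derivation:
Old value at index 9: 13
New value at index 9: -8
Delta = -8 - 13 = -21
New sum = old_sum + delta = 200 + (-21) = 179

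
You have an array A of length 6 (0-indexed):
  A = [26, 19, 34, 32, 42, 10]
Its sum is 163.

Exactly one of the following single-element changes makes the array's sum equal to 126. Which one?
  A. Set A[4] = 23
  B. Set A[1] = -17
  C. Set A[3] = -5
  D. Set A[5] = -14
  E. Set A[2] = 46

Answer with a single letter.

Option A: A[4] 42->23, delta=-19, new_sum=163+(-19)=144
Option B: A[1] 19->-17, delta=-36, new_sum=163+(-36)=127
Option C: A[3] 32->-5, delta=-37, new_sum=163+(-37)=126 <-- matches target
Option D: A[5] 10->-14, delta=-24, new_sum=163+(-24)=139
Option E: A[2] 34->46, delta=12, new_sum=163+(12)=175

Answer: C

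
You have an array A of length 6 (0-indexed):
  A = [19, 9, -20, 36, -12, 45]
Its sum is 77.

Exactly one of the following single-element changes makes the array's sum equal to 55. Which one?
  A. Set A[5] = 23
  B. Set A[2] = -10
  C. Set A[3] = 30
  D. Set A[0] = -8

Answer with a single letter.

Option A: A[5] 45->23, delta=-22, new_sum=77+(-22)=55 <-- matches target
Option B: A[2] -20->-10, delta=10, new_sum=77+(10)=87
Option C: A[3] 36->30, delta=-6, new_sum=77+(-6)=71
Option D: A[0] 19->-8, delta=-27, new_sum=77+(-27)=50

Answer: A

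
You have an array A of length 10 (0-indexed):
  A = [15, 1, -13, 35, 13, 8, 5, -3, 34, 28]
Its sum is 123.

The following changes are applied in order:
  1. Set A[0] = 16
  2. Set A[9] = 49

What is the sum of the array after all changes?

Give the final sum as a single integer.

Initial sum: 123
Change 1: A[0] 15 -> 16, delta = 1, sum = 124
Change 2: A[9] 28 -> 49, delta = 21, sum = 145

Answer: 145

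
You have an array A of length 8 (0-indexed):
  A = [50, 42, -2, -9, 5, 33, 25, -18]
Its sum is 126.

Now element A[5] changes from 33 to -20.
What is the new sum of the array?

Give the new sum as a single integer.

Old value at index 5: 33
New value at index 5: -20
Delta = -20 - 33 = -53
New sum = old_sum + delta = 126 + (-53) = 73

Answer: 73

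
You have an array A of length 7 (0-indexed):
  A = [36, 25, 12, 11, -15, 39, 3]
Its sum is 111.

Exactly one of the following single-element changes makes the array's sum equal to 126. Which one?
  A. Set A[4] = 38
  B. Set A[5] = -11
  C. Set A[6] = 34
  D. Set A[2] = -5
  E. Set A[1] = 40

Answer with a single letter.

Option A: A[4] -15->38, delta=53, new_sum=111+(53)=164
Option B: A[5] 39->-11, delta=-50, new_sum=111+(-50)=61
Option C: A[6] 3->34, delta=31, new_sum=111+(31)=142
Option D: A[2] 12->-5, delta=-17, new_sum=111+(-17)=94
Option E: A[1] 25->40, delta=15, new_sum=111+(15)=126 <-- matches target

Answer: E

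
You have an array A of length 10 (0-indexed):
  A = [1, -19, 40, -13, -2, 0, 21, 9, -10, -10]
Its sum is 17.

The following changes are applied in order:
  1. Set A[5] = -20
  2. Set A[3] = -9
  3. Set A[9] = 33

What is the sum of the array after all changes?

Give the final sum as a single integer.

Initial sum: 17
Change 1: A[5] 0 -> -20, delta = -20, sum = -3
Change 2: A[3] -13 -> -9, delta = 4, sum = 1
Change 3: A[9] -10 -> 33, delta = 43, sum = 44

Answer: 44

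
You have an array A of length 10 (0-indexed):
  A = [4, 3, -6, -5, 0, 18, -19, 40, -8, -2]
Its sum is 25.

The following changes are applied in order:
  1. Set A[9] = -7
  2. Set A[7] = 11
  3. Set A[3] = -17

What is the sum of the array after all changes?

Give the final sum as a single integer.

Answer: -21

Derivation:
Initial sum: 25
Change 1: A[9] -2 -> -7, delta = -5, sum = 20
Change 2: A[7] 40 -> 11, delta = -29, sum = -9
Change 3: A[3] -5 -> -17, delta = -12, sum = -21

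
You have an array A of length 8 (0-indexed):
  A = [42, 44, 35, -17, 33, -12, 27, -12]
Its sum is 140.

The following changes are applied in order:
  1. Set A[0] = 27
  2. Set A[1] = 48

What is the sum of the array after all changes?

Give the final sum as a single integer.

Answer: 129

Derivation:
Initial sum: 140
Change 1: A[0] 42 -> 27, delta = -15, sum = 125
Change 2: A[1] 44 -> 48, delta = 4, sum = 129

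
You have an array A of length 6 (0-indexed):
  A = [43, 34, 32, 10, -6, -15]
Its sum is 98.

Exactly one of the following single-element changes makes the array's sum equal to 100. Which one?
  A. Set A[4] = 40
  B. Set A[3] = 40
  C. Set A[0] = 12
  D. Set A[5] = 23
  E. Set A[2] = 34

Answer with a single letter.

Answer: E

Derivation:
Option A: A[4] -6->40, delta=46, new_sum=98+(46)=144
Option B: A[3] 10->40, delta=30, new_sum=98+(30)=128
Option C: A[0] 43->12, delta=-31, new_sum=98+(-31)=67
Option D: A[5] -15->23, delta=38, new_sum=98+(38)=136
Option E: A[2] 32->34, delta=2, new_sum=98+(2)=100 <-- matches target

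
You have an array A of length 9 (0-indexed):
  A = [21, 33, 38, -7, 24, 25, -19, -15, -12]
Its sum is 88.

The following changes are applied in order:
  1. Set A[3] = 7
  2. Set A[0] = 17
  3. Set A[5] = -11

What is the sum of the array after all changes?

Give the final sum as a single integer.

Answer: 62

Derivation:
Initial sum: 88
Change 1: A[3] -7 -> 7, delta = 14, sum = 102
Change 2: A[0] 21 -> 17, delta = -4, sum = 98
Change 3: A[5] 25 -> -11, delta = -36, sum = 62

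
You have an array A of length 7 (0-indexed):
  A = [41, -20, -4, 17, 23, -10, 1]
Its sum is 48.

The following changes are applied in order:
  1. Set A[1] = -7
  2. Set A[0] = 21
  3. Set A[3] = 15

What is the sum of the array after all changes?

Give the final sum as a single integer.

Answer: 39

Derivation:
Initial sum: 48
Change 1: A[1] -20 -> -7, delta = 13, sum = 61
Change 2: A[0] 41 -> 21, delta = -20, sum = 41
Change 3: A[3] 17 -> 15, delta = -2, sum = 39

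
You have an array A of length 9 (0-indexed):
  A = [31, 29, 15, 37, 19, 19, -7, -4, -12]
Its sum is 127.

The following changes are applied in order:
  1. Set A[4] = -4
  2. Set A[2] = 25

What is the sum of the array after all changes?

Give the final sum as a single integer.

Answer: 114

Derivation:
Initial sum: 127
Change 1: A[4] 19 -> -4, delta = -23, sum = 104
Change 2: A[2] 15 -> 25, delta = 10, sum = 114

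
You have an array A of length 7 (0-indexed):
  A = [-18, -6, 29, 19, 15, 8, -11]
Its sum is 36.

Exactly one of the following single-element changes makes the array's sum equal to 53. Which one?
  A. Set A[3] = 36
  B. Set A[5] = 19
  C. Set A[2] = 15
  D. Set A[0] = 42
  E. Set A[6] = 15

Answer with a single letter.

Answer: A

Derivation:
Option A: A[3] 19->36, delta=17, new_sum=36+(17)=53 <-- matches target
Option B: A[5] 8->19, delta=11, new_sum=36+(11)=47
Option C: A[2] 29->15, delta=-14, new_sum=36+(-14)=22
Option D: A[0] -18->42, delta=60, new_sum=36+(60)=96
Option E: A[6] -11->15, delta=26, new_sum=36+(26)=62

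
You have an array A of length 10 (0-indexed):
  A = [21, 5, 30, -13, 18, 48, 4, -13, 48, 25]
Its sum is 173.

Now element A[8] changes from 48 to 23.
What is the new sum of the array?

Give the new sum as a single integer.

Answer: 148

Derivation:
Old value at index 8: 48
New value at index 8: 23
Delta = 23 - 48 = -25
New sum = old_sum + delta = 173 + (-25) = 148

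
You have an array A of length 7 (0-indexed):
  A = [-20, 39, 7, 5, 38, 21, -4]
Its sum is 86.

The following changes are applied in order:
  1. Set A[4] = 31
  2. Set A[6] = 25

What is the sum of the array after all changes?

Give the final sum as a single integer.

Initial sum: 86
Change 1: A[4] 38 -> 31, delta = -7, sum = 79
Change 2: A[6] -4 -> 25, delta = 29, sum = 108

Answer: 108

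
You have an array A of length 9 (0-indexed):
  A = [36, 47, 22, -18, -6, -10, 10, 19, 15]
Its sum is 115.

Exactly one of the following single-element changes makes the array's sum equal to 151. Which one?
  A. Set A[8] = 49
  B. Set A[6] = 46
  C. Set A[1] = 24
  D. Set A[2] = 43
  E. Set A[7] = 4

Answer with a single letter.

Option A: A[8] 15->49, delta=34, new_sum=115+(34)=149
Option B: A[6] 10->46, delta=36, new_sum=115+(36)=151 <-- matches target
Option C: A[1] 47->24, delta=-23, new_sum=115+(-23)=92
Option D: A[2] 22->43, delta=21, new_sum=115+(21)=136
Option E: A[7] 19->4, delta=-15, new_sum=115+(-15)=100

Answer: B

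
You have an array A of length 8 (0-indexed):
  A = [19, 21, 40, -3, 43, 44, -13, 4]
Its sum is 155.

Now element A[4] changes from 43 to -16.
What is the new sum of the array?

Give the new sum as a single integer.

Old value at index 4: 43
New value at index 4: -16
Delta = -16 - 43 = -59
New sum = old_sum + delta = 155 + (-59) = 96

Answer: 96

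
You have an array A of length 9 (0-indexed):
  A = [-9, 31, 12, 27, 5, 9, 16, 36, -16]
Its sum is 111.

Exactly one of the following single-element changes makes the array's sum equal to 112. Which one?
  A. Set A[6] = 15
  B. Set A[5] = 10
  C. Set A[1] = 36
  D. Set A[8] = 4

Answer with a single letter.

Answer: B

Derivation:
Option A: A[6] 16->15, delta=-1, new_sum=111+(-1)=110
Option B: A[5] 9->10, delta=1, new_sum=111+(1)=112 <-- matches target
Option C: A[1] 31->36, delta=5, new_sum=111+(5)=116
Option D: A[8] -16->4, delta=20, new_sum=111+(20)=131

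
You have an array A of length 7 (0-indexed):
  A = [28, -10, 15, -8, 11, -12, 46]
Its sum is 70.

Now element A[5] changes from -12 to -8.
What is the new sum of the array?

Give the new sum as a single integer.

Answer: 74

Derivation:
Old value at index 5: -12
New value at index 5: -8
Delta = -8 - -12 = 4
New sum = old_sum + delta = 70 + (4) = 74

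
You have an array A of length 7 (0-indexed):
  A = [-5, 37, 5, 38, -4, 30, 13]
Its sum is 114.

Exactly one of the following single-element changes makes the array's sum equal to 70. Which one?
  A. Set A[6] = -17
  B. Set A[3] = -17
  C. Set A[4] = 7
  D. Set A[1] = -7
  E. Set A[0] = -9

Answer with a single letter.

Answer: D

Derivation:
Option A: A[6] 13->-17, delta=-30, new_sum=114+(-30)=84
Option B: A[3] 38->-17, delta=-55, new_sum=114+(-55)=59
Option C: A[4] -4->7, delta=11, new_sum=114+(11)=125
Option D: A[1] 37->-7, delta=-44, new_sum=114+(-44)=70 <-- matches target
Option E: A[0] -5->-9, delta=-4, new_sum=114+(-4)=110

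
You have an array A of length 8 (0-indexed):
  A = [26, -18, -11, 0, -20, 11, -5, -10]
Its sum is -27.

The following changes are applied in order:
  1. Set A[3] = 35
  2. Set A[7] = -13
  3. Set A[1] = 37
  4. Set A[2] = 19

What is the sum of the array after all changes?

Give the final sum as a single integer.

Answer: 90

Derivation:
Initial sum: -27
Change 1: A[3] 0 -> 35, delta = 35, sum = 8
Change 2: A[7] -10 -> -13, delta = -3, sum = 5
Change 3: A[1] -18 -> 37, delta = 55, sum = 60
Change 4: A[2] -11 -> 19, delta = 30, sum = 90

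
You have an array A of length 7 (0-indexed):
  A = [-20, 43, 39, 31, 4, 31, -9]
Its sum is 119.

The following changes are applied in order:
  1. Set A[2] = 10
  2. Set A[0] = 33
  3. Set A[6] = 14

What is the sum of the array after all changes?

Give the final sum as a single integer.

Answer: 166

Derivation:
Initial sum: 119
Change 1: A[2] 39 -> 10, delta = -29, sum = 90
Change 2: A[0] -20 -> 33, delta = 53, sum = 143
Change 3: A[6] -9 -> 14, delta = 23, sum = 166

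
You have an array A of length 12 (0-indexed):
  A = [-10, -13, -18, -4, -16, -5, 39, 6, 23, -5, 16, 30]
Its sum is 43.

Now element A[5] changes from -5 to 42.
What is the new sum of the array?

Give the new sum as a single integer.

Old value at index 5: -5
New value at index 5: 42
Delta = 42 - -5 = 47
New sum = old_sum + delta = 43 + (47) = 90

Answer: 90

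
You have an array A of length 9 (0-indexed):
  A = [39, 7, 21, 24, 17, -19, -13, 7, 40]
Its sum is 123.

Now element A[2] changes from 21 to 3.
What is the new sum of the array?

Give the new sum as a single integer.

Old value at index 2: 21
New value at index 2: 3
Delta = 3 - 21 = -18
New sum = old_sum + delta = 123 + (-18) = 105

Answer: 105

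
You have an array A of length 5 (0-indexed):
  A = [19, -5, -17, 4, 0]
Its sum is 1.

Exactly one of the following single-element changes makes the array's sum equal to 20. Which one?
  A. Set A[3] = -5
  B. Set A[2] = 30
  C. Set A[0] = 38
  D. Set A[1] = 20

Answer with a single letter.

Answer: C

Derivation:
Option A: A[3] 4->-5, delta=-9, new_sum=1+(-9)=-8
Option B: A[2] -17->30, delta=47, new_sum=1+(47)=48
Option C: A[0] 19->38, delta=19, new_sum=1+(19)=20 <-- matches target
Option D: A[1] -5->20, delta=25, new_sum=1+(25)=26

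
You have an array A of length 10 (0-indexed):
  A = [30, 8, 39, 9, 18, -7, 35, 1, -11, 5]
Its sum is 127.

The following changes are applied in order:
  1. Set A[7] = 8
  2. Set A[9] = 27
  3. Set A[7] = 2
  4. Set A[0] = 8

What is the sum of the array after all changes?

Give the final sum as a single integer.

Initial sum: 127
Change 1: A[7] 1 -> 8, delta = 7, sum = 134
Change 2: A[9] 5 -> 27, delta = 22, sum = 156
Change 3: A[7] 8 -> 2, delta = -6, sum = 150
Change 4: A[0] 30 -> 8, delta = -22, sum = 128

Answer: 128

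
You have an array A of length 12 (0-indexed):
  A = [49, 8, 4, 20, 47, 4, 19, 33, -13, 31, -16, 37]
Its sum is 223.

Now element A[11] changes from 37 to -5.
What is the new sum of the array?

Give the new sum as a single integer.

Old value at index 11: 37
New value at index 11: -5
Delta = -5 - 37 = -42
New sum = old_sum + delta = 223 + (-42) = 181

Answer: 181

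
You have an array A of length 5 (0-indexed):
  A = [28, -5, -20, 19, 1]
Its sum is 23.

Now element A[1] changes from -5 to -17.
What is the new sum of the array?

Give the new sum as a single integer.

Old value at index 1: -5
New value at index 1: -17
Delta = -17 - -5 = -12
New sum = old_sum + delta = 23 + (-12) = 11

Answer: 11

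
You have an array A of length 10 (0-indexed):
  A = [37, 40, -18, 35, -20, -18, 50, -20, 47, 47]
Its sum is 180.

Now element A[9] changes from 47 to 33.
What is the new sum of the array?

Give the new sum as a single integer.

Answer: 166

Derivation:
Old value at index 9: 47
New value at index 9: 33
Delta = 33 - 47 = -14
New sum = old_sum + delta = 180 + (-14) = 166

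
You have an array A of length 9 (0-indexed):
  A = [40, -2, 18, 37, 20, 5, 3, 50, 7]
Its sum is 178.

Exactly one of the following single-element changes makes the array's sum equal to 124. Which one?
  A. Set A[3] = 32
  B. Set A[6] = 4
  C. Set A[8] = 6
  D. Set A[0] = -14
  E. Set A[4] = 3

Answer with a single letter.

Option A: A[3] 37->32, delta=-5, new_sum=178+(-5)=173
Option B: A[6] 3->4, delta=1, new_sum=178+(1)=179
Option C: A[8] 7->6, delta=-1, new_sum=178+(-1)=177
Option D: A[0] 40->-14, delta=-54, new_sum=178+(-54)=124 <-- matches target
Option E: A[4] 20->3, delta=-17, new_sum=178+(-17)=161

Answer: D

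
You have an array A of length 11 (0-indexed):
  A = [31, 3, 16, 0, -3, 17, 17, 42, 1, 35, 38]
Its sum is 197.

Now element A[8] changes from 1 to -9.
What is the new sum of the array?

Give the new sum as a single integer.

Answer: 187

Derivation:
Old value at index 8: 1
New value at index 8: -9
Delta = -9 - 1 = -10
New sum = old_sum + delta = 197 + (-10) = 187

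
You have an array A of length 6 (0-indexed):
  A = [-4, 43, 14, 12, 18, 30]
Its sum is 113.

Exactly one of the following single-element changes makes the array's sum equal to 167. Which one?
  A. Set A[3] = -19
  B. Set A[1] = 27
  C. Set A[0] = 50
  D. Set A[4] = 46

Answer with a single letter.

Option A: A[3] 12->-19, delta=-31, new_sum=113+(-31)=82
Option B: A[1] 43->27, delta=-16, new_sum=113+(-16)=97
Option C: A[0] -4->50, delta=54, new_sum=113+(54)=167 <-- matches target
Option D: A[4] 18->46, delta=28, new_sum=113+(28)=141

Answer: C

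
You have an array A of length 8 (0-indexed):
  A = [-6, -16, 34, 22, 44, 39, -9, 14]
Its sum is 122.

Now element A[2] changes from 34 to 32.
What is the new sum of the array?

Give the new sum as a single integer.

Answer: 120

Derivation:
Old value at index 2: 34
New value at index 2: 32
Delta = 32 - 34 = -2
New sum = old_sum + delta = 122 + (-2) = 120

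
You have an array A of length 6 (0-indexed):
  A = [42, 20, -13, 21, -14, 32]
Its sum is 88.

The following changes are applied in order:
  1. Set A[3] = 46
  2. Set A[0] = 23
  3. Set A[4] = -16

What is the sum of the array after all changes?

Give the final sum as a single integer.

Answer: 92

Derivation:
Initial sum: 88
Change 1: A[3] 21 -> 46, delta = 25, sum = 113
Change 2: A[0] 42 -> 23, delta = -19, sum = 94
Change 3: A[4] -14 -> -16, delta = -2, sum = 92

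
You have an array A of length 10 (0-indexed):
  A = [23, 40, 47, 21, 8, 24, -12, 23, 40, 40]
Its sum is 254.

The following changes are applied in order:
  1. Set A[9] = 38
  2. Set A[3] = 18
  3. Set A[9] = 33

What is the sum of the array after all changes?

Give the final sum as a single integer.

Answer: 244

Derivation:
Initial sum: 254
Change 1: A[9] 40 -> 38, delta = -2, sum = 252
Change 2: A[3] 21 -> 18, delta = -3, sum = 249
Change 3: A[9] 38 -> 33, delta = -5, sum = 244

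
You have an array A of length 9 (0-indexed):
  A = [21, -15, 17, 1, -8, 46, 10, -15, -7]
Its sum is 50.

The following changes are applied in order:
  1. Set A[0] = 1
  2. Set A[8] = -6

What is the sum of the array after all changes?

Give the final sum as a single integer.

Initial sum: 50
Change 1: A[0] 21 -> 1, delta = -20, sum = 30
Change 2: A[8] -7 -> -6, delta = 1, sum = 31

Answer: 31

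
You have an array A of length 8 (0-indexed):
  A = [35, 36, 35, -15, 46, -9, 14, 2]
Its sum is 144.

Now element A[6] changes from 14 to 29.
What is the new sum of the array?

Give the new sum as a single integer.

Old value at index 6: 14
New value at index 6: 29
Delta = 29 - 14 = 15
New sum = old_sum + delta = 144 + (15) = 159

Answer: 159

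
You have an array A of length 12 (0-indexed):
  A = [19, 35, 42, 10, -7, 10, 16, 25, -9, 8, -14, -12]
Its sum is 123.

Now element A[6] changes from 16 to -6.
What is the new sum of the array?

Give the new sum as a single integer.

Old value at index 6: 16
New value at index 6: -6
Delta = -6 - 16 = -22
New sum = old_sum + delta = 123 + (-22) = 101

Answer: 101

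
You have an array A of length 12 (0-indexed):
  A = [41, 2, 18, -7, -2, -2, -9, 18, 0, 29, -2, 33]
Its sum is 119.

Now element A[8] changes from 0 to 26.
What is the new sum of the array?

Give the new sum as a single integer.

Old value at index 8: 0
New value at index 8: 26
Delta = 26 - 0 = 26
New sum = old_sum + delta = 119 + (26) = 145

Answer: 145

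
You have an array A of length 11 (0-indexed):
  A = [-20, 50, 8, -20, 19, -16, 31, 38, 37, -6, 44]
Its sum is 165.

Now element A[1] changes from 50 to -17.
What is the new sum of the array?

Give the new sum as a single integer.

Old value at index 1: 50
New value at index 1: -17
Delta = -17 - 50 = -67
New sum = old_sum + delta = 165 + (-67) = 98

Answer: 98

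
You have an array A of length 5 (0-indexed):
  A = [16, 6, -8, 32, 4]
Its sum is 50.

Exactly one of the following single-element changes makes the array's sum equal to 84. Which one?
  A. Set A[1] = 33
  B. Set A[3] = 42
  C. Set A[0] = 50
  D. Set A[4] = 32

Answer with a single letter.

Answer: C

Derivation:
Option A: A[1] 6->33, delta=27, new_sum=50+(27)=77
Option B: A[3] 32->42, delta=10, new_sum=50+(10)=60
Option C: A[0] 16->50, delta=34, new_sum=50+(34)=84 <-- matches target
Option D: A[4] 4->32, delta=28, new_sum=50+(28)=78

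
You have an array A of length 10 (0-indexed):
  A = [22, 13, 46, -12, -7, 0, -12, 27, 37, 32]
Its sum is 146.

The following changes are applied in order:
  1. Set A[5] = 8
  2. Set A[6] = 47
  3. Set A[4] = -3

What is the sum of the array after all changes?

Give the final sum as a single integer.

Initial sum: 146
Change 1: A[5] 0 -> 8, delta = 8, sum = 154
Change 2: A[6] -12 -> 47, delta = 59, sum = 213
Change 3: A[4] -7 -> -3, delta = 4, sum = 217

Answer: 217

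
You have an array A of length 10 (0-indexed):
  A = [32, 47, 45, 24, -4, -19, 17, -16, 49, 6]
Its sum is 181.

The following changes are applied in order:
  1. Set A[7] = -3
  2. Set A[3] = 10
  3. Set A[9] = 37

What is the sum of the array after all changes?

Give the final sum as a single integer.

Initial sum: 181
Change 1: A[7] -16 -> -3, delta = 13, sum = 194
Change 2: A[3] 24 -> 10, delta = -14, sum = 180
Change 3: A[9] 6 -> 37, delta = 31, sum = 211

Answer: 211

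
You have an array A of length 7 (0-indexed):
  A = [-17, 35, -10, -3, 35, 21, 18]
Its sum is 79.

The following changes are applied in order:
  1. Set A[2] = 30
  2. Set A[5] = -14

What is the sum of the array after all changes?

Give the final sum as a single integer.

Initial sum: 79
Change 1: A[2] -10 -> 30, delta = 40, sum = 119
Change 2: A[5] 21 -> -14, delta = -35, sum = 84

Answer: 84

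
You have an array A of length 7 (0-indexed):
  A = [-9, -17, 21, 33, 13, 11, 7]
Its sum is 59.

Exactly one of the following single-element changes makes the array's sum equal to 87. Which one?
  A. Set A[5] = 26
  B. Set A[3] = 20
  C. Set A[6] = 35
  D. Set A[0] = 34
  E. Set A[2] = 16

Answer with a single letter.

Answer: C

Derivation:
Option A: A[5] 11->26, delta=15, new_sum=59+(15)=74
Option B: A[3] 33->20, delta=-13, new_sum=59+(-13)=46
Option C: A[6] 7->35, delta=28, new_sum=59+(28)=87 <-- matches target
Option D: A[0] -9->34, delta=43, new_sum=59+(43)=102
Option E: A[2] 21->16, delta=-5, new_sum=59+(-5)=54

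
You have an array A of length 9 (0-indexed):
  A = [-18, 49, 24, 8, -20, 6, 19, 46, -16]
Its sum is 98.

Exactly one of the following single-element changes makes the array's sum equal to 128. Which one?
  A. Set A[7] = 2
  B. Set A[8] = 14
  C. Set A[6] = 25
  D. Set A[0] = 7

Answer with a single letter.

Option A: A[7] 46->2, delta=-44, new_sum=98+(-44)=54
Option B: A[8] -16->14, delta=30, new_sum=98+(30)=128 <-- matches target
Option C: A[6] 19->25, delta=6, new_sum=98+(6)=104
Option D: A[0] -18->7, delta=25, new_sum=98+(25)=123

Answer: B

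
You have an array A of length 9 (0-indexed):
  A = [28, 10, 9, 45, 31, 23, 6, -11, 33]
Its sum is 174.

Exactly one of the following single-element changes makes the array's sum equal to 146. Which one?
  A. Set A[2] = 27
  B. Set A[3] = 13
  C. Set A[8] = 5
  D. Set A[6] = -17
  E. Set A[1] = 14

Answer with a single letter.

Answer: C

Derivation:
Option A: A[2] 9->27, delta=18, new_sum=174+(18)=192
Option B: A[3] 45->13, delta=-32, new_sum=174+(-32)=142
Option C: A[8] 33->5, delta=-28, new_sum=174+(-28)=146 <-- matches target
Option D: A[6] 6->-17, delta=-23, new_sum=174+(-23)=151
Option E: A[1] 10->14, delta=4, new_sum=174+(4)=178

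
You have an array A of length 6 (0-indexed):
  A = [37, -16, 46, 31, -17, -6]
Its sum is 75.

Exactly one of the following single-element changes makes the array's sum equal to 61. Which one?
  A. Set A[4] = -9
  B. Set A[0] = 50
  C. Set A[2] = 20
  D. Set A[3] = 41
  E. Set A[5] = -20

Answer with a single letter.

Option A: A[4] -17->-9, delta=8, new_sum=75+(8)=83
Option B: A[0] 37->50, delta=13, new_sum=75+(13)=88
Option C: A[2] 46->20, delta=-26, new_sum=75+(-26)=49
Option D: A[3] 31->41, delta=10, new_sum=75+(10)=85
Option E: A[5] -6->-20, delta=-14, new_sum=75+(-14)=61 <-- matches target

Answer: E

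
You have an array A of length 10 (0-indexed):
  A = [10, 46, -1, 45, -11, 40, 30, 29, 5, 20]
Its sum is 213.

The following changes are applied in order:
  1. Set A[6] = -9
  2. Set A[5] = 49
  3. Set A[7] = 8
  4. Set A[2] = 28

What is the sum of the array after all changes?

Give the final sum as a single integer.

Initial sum: 213
Change 1: A[6] 30 -> -9, delta = -39, sum = 174
Change 2: A[5] 40 -> 49, delta = 9, sum = 183
Change 3: A[7] 29 -> 8, delta = -21, sum = 162
Change 4: A[2] -1 -> 28, delta = 29, sum = 191

Answer: 191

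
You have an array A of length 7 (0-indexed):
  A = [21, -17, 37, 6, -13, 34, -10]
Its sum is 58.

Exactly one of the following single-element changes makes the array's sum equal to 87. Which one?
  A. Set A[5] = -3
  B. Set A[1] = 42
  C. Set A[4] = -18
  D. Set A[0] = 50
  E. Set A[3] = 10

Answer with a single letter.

Option A: A[5] 34->-3, delta=-37, new_sum=58+(-37)=21
Option B: A[1] -17->42, delta=59, new_sum=58+(59)=117
Option C: A[4] -13->-18, delta=-5, new_sum=58+(-5)=53
Option D: A[0] 21->50, delta=29, new_sum=58+(29)=87 <-- matches target
Option E: A[3] 6->10, delta=4, new_sum=58+(4)=62

Answer: D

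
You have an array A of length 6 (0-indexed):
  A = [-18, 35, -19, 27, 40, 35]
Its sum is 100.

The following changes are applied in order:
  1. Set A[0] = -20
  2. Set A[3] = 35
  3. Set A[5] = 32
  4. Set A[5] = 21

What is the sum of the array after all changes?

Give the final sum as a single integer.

Initial sum: 100
Change 1: A[0] -18 -> -20, delta = -2, sum = 98
Change 2: A[3] 27 -> 35, delta = 8, sum = 106
Change 3: A[5] 35 -> 32, delta = -3, sum = 103
Change 4: A[5] 32 -> 21, delta = -11, sum = 92

Answer: 92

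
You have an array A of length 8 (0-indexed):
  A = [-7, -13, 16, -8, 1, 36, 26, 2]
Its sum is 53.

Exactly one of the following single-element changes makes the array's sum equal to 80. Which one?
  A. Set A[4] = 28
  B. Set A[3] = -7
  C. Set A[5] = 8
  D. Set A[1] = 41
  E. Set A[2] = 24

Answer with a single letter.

Answer: A

Derivation:
Option A: A[4] 1->28, delta=27, new_sum=53+(27)=80 <-- matches target
Option B: A[3] -8->-7, delta=1, new_sum=53+(1)=54
Option C: A[5] 36->8, delta=-28, new_sum=53+(-28)=25
Option D: A[1] -13->41, delta=54, new_sum=53+(54)=107
Option E: A[2] 16->24, delta=8, new_sum=53+(8)=61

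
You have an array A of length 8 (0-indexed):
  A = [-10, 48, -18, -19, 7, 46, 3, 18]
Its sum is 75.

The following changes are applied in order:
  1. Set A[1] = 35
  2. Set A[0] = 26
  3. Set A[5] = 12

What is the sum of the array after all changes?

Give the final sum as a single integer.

Initial sum: 75
Change 1: A[1] 48 -> 35, delta = -13, sum = 62
Change 2: A[0] -10 -> 26, delta = 36, sum = 98
Change 3: A[5] 46 -> 12, delta = -34, sum = 64

Answer: 64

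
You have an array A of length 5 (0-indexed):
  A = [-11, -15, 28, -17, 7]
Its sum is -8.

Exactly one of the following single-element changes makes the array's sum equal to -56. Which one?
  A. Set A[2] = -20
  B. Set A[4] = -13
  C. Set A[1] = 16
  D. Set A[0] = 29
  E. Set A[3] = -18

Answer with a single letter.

Option A: A[2] 28->-20, delta=-48, new_sum=-8+(-48)=-56 <-- matches target
Option B: A[4] 7->-13, delta=-20, new_sum=-8+(-20)=-28
Option C: A[1] -15->16, delta=31, new_sum=-8+(31)=23
Option D: A[0] -11->29, delta=40, new_sum=-8+(40)=32
Option E: A[3] -17->-18, delta=-1, new_sum=-8+(-1)=-9

Answer: A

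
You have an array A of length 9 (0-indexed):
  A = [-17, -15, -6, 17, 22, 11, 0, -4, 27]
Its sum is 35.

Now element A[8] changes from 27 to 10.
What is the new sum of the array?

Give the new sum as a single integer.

Answer: 18

Derivation:
Old value at index 8: 27
New value at index 8: 10
Delta = 10 - 27 = -17
New sum = old_sum + delta = 35 + (-17) = 18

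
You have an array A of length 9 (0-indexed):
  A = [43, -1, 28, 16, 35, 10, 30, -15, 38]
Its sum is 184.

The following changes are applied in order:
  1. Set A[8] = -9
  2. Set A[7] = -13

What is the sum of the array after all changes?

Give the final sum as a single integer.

Answer: 139

Derivation:
Initial sum: 184
Change 1: A[8] 38 -> -9, delta = -47, sum = 137
Change 2: A[7] -15 -> -13, delta = 2, sum = 139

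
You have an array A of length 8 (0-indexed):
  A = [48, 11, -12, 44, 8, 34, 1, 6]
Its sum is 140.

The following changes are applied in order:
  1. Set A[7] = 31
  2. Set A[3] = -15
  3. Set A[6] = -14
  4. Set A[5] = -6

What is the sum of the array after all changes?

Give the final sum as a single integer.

Answer: 51

Derivation:
Initial sum: 140
Change 1: A[7] 6 -> 31, delta = 25, sum = 165
Change 2: A[3] 44 -> -15, delta = -59, sum = 106
Change 3: A[6] 1 -> -14, delta = -15, sum = 91
Change 4: A[5] 34 -> -6, delta = -40, sum = 51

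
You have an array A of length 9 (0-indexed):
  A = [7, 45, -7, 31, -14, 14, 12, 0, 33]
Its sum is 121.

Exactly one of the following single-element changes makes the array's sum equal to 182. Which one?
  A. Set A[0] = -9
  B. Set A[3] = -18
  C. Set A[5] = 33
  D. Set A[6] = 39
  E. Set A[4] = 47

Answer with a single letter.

Option A: A[0] 7->-9, delta=-16, new_sum=121+(-16)=105
Option B: A[3] 31->-18, delta=-49, new_sum=121+(-49)=72
Option C: A[5] 14->33, delta=19, new_sum=121+(19)=140
Option D: A[6] 12->39, delta=27, new_sum=121+(27)=148
Option E: A[4] -14->47, delta=61, new_sum=121+(61)=182 <-- matches target

Answer: E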